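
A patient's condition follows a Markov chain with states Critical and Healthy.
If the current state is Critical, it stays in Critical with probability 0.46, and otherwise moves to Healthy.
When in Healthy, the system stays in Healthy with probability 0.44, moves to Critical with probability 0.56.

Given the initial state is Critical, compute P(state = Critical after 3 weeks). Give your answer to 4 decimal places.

Propagate the distribution vector 3 weeks from Critical.
After 0 weeks: (1.0000, 0.0000)
After 1 week: (0.4600, 0.5400)
After 2 weeks: (0.5140, 0.4860)
After 3 weeks: (0.5086, 0.4914)
P(in Critical after 3 weeks) = 0.5086

0.5086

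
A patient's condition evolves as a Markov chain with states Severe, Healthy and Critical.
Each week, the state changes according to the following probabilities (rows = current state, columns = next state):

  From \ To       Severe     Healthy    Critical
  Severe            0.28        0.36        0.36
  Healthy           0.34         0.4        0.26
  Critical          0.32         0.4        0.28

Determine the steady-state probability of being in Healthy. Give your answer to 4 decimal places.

Let the stationary distribution be π with π = πP and π_1 + π_2 + π_3 = 1.
π_1 = 0.28·π_1 + 0.34·π_2 + 0.32·π_3
π_2 = 0.36·π_1 + 0.4·π_2 + 0.4·π_3
Solving with the normalization constraint gives π = (0.3151, 0.3874, 0.2975).
So the stationary probability of Healthy is 0.3874.

0.3874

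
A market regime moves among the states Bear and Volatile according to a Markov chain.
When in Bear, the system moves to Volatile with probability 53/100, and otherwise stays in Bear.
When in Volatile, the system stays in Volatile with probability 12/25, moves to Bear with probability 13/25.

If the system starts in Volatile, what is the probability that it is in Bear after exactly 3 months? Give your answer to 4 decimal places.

0.4953

Propagate the distribution vector 3 months from Volatile.
After 0 months: (0.0000, 1.0000)
After 1 month: (0.5200, 0.4800)
After 2 months: (0.4940, 0.5060)
After 3 months: (0.4953, 0.5047)
P(in Bear after 3 months) = 0.4953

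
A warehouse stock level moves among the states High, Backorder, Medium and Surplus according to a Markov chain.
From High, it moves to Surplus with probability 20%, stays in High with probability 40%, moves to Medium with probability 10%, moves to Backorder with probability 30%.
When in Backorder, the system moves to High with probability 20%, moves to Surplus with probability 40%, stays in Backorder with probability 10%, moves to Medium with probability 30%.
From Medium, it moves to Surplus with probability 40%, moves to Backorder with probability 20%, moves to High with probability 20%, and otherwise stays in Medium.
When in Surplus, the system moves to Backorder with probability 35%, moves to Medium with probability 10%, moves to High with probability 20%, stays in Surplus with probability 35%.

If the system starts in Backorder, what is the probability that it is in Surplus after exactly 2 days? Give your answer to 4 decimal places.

0.3400

Propagate the distribution vector 2 days from Backorder.
After 0 days: (0.0000, 1.0000, 0.0000, 0.0000)
After 1 day: (0.2000, 0.1000, 0.3000, 0.4000)
After 2 days: (0.2400, 0.2700, 0.1500, 0.3400)
P(in Surplus after 2 days) = 0.3400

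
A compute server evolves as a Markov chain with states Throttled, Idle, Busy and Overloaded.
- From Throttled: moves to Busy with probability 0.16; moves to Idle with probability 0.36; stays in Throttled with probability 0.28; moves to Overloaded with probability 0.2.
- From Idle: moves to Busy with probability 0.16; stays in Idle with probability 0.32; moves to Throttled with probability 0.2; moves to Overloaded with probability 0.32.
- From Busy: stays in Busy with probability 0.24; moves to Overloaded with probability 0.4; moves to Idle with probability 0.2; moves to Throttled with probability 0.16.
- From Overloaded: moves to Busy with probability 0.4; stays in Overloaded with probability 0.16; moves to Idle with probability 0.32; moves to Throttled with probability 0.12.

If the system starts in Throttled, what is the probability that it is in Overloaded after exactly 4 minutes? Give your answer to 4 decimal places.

0.2737

Propagate the distribution vector 4 minutes from Throttled.
After 0 minutes: (1.0000, 0.0000, 0.0000, 0.0000)
After 1 minute: (0.2800, 0.3600, 0.1600, 0.2000)
After 2 minutes: (0.2000, 0.3120, 0.2208, 0.2672)
After 3 minutes: (0.1858, 0.3015, 0.2418, 0.2709)
After 4 minutes: (0.1835, 0.2984, 0.2444, 0.2737)
P(in Overloaded after 4 minutes) = 0.2737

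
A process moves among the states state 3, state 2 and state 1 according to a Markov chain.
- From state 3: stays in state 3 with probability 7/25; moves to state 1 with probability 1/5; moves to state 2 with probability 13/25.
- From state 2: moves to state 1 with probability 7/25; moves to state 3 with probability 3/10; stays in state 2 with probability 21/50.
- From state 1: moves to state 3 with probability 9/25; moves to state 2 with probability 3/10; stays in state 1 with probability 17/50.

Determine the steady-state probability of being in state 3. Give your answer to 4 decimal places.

0.3101

Let the stationary distribution be π with π = πP and π_1 + π_2 + π_3 = 1.
π_1 = 0.28·π_1 + 0.3·π_2 + 0.36·π_3
π_2 = 0.52·π_1 + 0.42·π_2 + 0.3·π_3
Solving with the normalization constraint gives π = (0.3101, 0.4184, 0.2715).
So the stationary probability of state 3 is 0.3101.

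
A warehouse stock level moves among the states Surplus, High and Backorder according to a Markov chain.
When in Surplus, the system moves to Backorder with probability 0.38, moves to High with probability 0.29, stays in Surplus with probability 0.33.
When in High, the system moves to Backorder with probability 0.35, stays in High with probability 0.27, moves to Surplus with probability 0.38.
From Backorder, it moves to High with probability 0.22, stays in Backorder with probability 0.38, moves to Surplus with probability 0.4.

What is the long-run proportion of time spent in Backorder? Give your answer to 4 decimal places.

0.3722

Let the stationary distribution be π with π = πP and π_1 + π_2 + π_3 = 1.
π_1 = 0.33·π_1 + 0.38·π_2 + 0.4·π_3
π_2 = 0.29·π_1 + 0.27·π_2 + 0.22·π_3
Solving with the normalization constraint gives π = (0.3690, 0.2588, 0.3722).
So the stationary probability of Backorder is 0.3722.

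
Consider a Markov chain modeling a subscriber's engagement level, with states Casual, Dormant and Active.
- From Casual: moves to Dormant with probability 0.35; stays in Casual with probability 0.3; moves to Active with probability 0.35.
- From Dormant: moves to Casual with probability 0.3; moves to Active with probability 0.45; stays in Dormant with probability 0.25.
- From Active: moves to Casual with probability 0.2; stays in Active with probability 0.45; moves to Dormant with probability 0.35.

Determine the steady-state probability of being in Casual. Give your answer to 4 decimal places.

Let the stationary distribution be π with π = πP and π_1 + π_2 + π_3 = 1.
π_1 = 0.3·π_1 + 0.3·π_2 + 0.2·π_3
π_2 = 0.35·π_1 + 0.25·π_2 + 0.35·π_3
Solving with the normalization constraint gives π = (0.2576, 0.3182, 0.4242).
So the stationary probability of Casual is 0.2576.

0.2576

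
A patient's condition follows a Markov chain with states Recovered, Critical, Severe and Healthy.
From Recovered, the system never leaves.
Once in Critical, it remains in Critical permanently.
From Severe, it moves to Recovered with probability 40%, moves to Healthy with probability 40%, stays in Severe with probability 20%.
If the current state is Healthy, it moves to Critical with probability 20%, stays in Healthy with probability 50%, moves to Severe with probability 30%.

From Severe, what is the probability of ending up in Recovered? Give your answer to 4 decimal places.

Let h(s) be the probability of absorption at Recovered starting from transient state s. Then h(Recovered) = 1 and h(Critical) = 0. By first-step analysis:
h(Severe) = 0.4·1 + 0.2·h(Severe) + 0.4·h(Healthy)
h(Healthy) = 0.2·0 + 0.3·h(Severe) + 0.5·h(Healthy)
Solving: h(Severe) = 0.7143, h(Healthy) = 0.4286.
Starting from Severe, the probability is 0.7143.

0.7143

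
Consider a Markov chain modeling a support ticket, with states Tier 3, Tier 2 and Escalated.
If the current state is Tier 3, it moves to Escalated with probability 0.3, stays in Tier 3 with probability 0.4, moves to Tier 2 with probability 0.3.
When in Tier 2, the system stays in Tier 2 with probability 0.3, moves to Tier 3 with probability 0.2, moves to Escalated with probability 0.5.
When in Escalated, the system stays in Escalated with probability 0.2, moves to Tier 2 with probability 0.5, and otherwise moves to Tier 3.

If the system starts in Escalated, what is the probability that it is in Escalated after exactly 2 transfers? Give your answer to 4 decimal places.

Sum over the intermediate state after 1 transfer:
P = P(Escalated→Tier 3)·P(Tier 3→Escalated) + P(Escalated→Tier 2)·P(Tier 2→Escalated) + P(Escalated→Escalated)·P(Escalated→Escalated)
  = 0.3×0.3 + 0.5×0.5 + 0.2×0.2
  = 0.0900 + 0.2500 + 0.0400 = 0.3800

0.3800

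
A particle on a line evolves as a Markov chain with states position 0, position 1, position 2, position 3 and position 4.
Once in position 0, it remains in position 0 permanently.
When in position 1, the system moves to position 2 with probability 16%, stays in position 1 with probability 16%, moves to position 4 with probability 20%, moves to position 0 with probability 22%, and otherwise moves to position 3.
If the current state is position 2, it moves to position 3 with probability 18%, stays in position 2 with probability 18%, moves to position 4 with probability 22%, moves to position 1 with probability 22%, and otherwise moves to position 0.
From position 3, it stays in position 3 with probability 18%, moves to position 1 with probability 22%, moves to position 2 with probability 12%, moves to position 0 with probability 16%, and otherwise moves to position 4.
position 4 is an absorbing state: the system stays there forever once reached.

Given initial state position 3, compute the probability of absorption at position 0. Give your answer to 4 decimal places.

Let h(s) be the probability of absorption at position 0 starting from transient state s. Then h(position 0) = 1 and h(position 4) = 0. By first-step analysis:
h(position 1) = 0.22·1 + 0.16·h(position 1) + 0.16·h(position 2) + 0.26·h(position 3) + 0.2·0
h(position 2) = 0.2·1 + 0.22·h(position 1) + 0.18·h(position 2) + 0.18·h(position 3) + 0.22·0
h(position 3) = 0.16·1 + 0.22·h(position 1) + 0.12·h(position 2) + 0.18·h(position 3) + 0.32·0
Solving: h(position 1) = 0.4684, h(position 2) = 0.4546, h(position 3) = 0.3873.
Starting from position 3, the probability is 0.3873.

0.3873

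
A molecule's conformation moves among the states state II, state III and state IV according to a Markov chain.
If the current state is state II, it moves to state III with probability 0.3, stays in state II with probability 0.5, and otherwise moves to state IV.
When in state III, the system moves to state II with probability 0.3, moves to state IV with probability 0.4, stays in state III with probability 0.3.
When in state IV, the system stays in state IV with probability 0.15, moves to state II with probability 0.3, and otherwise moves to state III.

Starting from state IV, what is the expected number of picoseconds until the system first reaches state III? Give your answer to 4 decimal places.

Let t(s) be the expected number of picoseconds to first reach state III from state s, with t(state III) = 0. Conditioning on the first picosecond:
t(state II) = 1 + 0.5·t(state II) + 0.2·t(state IV)
t(state IV) = 1 + 0.3·t(state II) + 0.15·t(state IV)
Solving: t(state II) = 2.8767, t(state IV) = 2.1918.
Expected picoseconds from state IV to state III: 2.1918.

2.1918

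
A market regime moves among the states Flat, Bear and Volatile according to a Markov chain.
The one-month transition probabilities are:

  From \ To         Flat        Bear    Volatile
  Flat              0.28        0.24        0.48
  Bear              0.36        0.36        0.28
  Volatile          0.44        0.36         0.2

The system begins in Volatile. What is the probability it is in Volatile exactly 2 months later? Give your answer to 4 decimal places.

Sum over the intermediate state after 1 month:
P = P(Volatile→Flat)·P(Flat→Volatile) + P(Volatile→Bear)·P(Bear→Volatile) + P(Volatile→Volatile)·P(Volatile→Volatile)
  = 0.44×0.48 + 0.36×0.28 + 0.2×0.2
  = 0.2112 + 0.1008 + 0.0400 = 0.3520

0.3520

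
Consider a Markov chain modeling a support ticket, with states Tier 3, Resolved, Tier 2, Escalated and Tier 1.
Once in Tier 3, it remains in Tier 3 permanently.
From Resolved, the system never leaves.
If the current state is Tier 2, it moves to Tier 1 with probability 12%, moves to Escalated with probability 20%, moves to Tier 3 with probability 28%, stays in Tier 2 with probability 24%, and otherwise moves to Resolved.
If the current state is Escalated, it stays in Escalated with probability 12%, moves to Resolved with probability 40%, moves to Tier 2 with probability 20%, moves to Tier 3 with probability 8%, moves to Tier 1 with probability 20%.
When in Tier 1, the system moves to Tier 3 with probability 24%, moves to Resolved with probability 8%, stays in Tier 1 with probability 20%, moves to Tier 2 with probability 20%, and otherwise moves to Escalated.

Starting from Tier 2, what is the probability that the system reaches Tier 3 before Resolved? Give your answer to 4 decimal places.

0.5460

Let h(s) be the probability of absorption at Tier 3 starting from transient state s. Then h(Tier 3) = 1 and h(Resolved) = 0. By first-step analysis:
h(Tier 2) = 0.28·1 + 0.16·0 + 0.24·h(Tier 2) + 0.2·h(Escalated) + 0.12·h(Tier 1)
h(Escalated) = 0.08·1 + 0.4·0 + 0.2·h(Tier 2) + 0.12·h(Escalated) + 0.2·h(Tier 1)
h(Tier 1) = 0.24·1 + 0.08·0 + 0.2·h(Tier 2) + 0.28·h(Escalated) + 0.2·h(Tier 1)
Solving: h(Tier 2) = 0.5460, h(Escalated) = 0.3414, h(Tier 1) = 0.5560.
Starting from Tier 2, the probability is 0.5460.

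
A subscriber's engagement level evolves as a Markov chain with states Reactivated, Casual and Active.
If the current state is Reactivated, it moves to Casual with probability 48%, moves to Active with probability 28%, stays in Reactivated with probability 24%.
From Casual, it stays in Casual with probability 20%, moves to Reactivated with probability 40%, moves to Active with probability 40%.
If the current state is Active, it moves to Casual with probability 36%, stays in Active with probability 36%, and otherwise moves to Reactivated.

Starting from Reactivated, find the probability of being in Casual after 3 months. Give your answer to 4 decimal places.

0.3494

Propagate the distribution vector 3 months from Reactivated.
After 0 months: (1.0000, 0.0000, 0.0000)
After 1 month: (0.2400, 0.4800, 0.2800)
After 2 months: (0.3280, 0.3120, 0.3600)
After 3 months: (0.3043, 0.3494, 0.3462)
P(in Casual after 3 months) = 0.3494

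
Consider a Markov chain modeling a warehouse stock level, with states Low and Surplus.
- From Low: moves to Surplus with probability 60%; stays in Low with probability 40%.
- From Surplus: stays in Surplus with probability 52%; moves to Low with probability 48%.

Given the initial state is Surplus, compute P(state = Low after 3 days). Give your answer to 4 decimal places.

Propagate the distribution vector 3 days from Surplus.
After 0 days: (0.0000, 1.0000)
After 1 day: (0.4800, 0.5200)
After 2 days: (0.4416, 0.5584)
After 3 days: (0.4447, 0.5553)
P(in Low after 3 days) = 0.4447

0.4447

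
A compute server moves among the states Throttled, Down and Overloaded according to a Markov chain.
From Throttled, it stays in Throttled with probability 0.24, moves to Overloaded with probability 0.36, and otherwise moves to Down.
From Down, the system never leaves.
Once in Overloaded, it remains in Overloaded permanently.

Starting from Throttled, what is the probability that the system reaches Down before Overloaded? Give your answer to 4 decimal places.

Let h(s) be the probability of absorption at Down starting from transient state s. Then h(Down) = 1 and h(Overloaded) = 0. By first-step analysis:
h(Throttled) = 0.24·h(Throttled) + 0.4·1 + 0.36·0
Solving: h(Throttled) = 0.5263.
Starting from Throttled, the probability is 0.5263.

0.5263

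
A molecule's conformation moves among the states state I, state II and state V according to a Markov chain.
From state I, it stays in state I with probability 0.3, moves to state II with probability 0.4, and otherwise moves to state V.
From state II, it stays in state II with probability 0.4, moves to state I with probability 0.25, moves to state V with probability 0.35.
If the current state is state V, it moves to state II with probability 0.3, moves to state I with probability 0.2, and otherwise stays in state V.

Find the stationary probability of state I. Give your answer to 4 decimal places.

Let the stationary distribution be π with π = πP and π_1 + π_2 + π_3 = 1.
π_1 = 0.3·π_1 + 0.25·π_2 + 0.2·π_3
π_2 = 0.4·π_1 + 0.4·π_2 + 0.3·π_3
Solving with the normalization constraint gives π = (0.2422, 0.3602, 0.3975).
So the stationary probability of state I is 0.2422.

0.2422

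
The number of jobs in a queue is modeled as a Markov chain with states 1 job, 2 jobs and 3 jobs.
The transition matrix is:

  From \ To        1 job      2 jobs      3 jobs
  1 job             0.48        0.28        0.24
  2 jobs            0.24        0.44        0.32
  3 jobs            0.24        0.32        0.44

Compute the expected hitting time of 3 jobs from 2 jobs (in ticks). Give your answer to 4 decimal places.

Let t(s) be the expected number of ticks to first reach 3 jobs from state s, with t(3 jobs) = 0. Conditioning on the first tick:
t(1 job) = 1 + 0.48·t(1 job) + 0.28·t(2 jobs)
t(2 jobs) = 1 + 0.24·t(1 job) + 0.44·t(2 jobs)
Solving: t(1 job) = 3.7500, t(2 jobs) = 3.3929.
Expected ticks from 2 jobs to 3 jobs: 3.3929.

3.3929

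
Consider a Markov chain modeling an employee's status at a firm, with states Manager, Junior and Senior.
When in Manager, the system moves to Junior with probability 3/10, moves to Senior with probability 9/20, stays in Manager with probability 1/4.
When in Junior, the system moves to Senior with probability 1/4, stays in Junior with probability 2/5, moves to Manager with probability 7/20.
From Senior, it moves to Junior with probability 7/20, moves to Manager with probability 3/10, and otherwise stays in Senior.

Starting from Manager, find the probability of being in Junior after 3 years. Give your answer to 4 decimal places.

Propagate the distribution vector 3 years from Manager.
After 0 years: (1.0000, 0.0000, 0.0000)
After 1 year: (0.2500, 0.3000, 0.4500)
After 2 years: (0.3025, 0.3525, 0.3450)
After 3 years: (0.3025, 0.3525, 0.3450)
P(in Junior after 3 years) = 0.3525

0.3525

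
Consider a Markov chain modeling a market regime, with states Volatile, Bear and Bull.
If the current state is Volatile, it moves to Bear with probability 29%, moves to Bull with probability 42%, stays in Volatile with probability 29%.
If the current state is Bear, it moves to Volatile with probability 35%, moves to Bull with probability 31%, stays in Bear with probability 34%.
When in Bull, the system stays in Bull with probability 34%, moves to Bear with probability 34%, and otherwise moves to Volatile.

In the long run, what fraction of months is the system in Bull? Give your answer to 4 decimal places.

Let the stationary distribution be π with π = πP and π_1 + π_2 + π_3 = 1.
π_1 = 0.29·π_1 + 0.35·π_2 + 0.32·π_3
π_2 = 0.29·π_1 + 0.34·π_2 + 0.34·π_3
Solving with the normalization constraint gives π = (0.3201, 0.3240, 0.3559).
So the stationary probability of Bull is 0.3559.

0.3559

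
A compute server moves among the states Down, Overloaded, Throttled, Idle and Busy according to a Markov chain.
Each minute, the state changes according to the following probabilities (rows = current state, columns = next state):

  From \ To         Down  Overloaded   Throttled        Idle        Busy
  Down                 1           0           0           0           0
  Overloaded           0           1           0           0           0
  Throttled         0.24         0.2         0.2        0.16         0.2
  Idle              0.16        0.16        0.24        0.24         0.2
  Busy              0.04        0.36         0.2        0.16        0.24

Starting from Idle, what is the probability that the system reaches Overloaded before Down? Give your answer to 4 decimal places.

0.5795

Let h(s) be the probability of absorption at Overloaded starting from transient state s. Then h(Overloaded) = 1 and h(Down) = 0. By first-step analysis:
h(Throttled) = 0.24·0 + 0.2·1 + 0.2·h(Throttled) + 0.16·h(Idle) + 0.2·h(Busy)
h(Idle) = 0.16·0 + 0.16·1 + 0.24·h(Throttled) + 0.24·h(Idle) + 0.2·h(Busy)
h(Busy) = 0.04·0 + 0.36·1 + 0.2·h(Throttled) + 0.16·h(Idle) + 0.24·h(Busy)
Solving: h(Throttled) = 0.5511, h(Idle) = 0.5795, h(Busy) = 0.7407.
Starting from Idle, the probability is 0.5795.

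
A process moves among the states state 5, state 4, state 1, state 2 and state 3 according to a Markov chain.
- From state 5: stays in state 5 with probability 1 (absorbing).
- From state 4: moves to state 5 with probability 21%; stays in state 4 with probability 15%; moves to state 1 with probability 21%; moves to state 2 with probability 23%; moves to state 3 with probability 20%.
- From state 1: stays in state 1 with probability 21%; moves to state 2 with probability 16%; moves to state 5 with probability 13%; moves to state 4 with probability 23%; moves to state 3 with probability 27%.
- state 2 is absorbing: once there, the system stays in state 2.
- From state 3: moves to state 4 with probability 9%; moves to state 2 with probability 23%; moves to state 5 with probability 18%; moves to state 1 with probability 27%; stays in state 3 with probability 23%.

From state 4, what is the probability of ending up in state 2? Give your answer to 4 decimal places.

0.5361

Let h(s) be the probability of absorption at state 2 starting from transient state s. Then h(state 2) = 1 and h(state 5) = 0. By first-step analysis:
h(state 4) = 0.21·0 + 0.15·h(state 4) + 0.21·h(state 1) + 0.23·1 + 0.2·h(state 3)
h(state 1) = 0.13·0 + 0.23·h(state 4) + 0.21·h(state 1) + 0.16·1 + 0.27·h(state 3)
h(state 3) = 0.18·0 + 0.09·h(state 4) + 0.27·h(state 1) + 0.23·1 + 0.23·h(state 3)
Solving: h(state 4) = 0.5361, h(state 1) = 0.5478, h(state 3) = 0.5534.
Starting from state 4, the probability is 0.5361.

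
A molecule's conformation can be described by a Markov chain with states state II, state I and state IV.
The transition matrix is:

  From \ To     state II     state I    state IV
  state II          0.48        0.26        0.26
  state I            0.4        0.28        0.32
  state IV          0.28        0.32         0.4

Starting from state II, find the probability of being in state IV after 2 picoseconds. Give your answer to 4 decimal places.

0.3120

Sum over the intermediate state after 1 picosecond:
P = P(state II→state II)·P(state II→state IV) + P(state II→state I)·P(state I→state IV) + P(state II→state IV)·P(state IV→state IV)
  = 0.48×0.26 + 0.26×0.32 + 0.26×0.4
  = 0.1248 + 0.0832 + 0.1040 = 0.3120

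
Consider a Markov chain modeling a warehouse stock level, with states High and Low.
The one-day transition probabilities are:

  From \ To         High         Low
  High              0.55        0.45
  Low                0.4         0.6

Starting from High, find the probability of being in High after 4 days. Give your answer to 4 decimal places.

0.4709

Propagate the distribution vector 4 days from High.
After 0 days: (1.0000, 0.0000)
After 1 day: (0.5500, 0.4500)
After 2 days: (0.4825, 0.5175)
After 3 days: (0.4724, 0.5276)
After 4 days: (0.4709, 0.5291)
P(in High after 4 days) = 0.4709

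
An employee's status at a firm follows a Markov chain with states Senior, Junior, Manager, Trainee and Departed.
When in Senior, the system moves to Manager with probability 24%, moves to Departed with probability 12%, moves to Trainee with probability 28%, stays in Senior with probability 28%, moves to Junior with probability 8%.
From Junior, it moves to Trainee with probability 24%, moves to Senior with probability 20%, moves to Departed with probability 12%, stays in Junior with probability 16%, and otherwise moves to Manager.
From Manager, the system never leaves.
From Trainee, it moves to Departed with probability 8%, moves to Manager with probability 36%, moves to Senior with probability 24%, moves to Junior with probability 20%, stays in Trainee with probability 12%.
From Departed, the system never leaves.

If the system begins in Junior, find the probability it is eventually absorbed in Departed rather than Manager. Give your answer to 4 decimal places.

0.2779

Let h(s) be the probability of absorption at Departed starting from transient state s. Then h(Departed) = 1 and h(Manager) = 0. By first-step analysis:
h(Senior) = 0.28·h(Senior) + 0.08·h(Junior) + 0.24·0 + 0.28·h(Trainee) + 0.12·1
h(Junior) = 0.2·h(Senior) + 0.16·h(Junior) + 0.28·0 + 0.24·h(Trainee) + 0.12·1
h(Trainee) = 0.24·h(Senior) + 0.2·h(Junior) + 0.36·0 + 0.12·h(Trainee) + 0.08·1
Solving: h(Senior) = 0.2880, h(Junior) = 0.2779, h(Trainee) = 0.2326.
Starting from Junior, the probability is 0.2779.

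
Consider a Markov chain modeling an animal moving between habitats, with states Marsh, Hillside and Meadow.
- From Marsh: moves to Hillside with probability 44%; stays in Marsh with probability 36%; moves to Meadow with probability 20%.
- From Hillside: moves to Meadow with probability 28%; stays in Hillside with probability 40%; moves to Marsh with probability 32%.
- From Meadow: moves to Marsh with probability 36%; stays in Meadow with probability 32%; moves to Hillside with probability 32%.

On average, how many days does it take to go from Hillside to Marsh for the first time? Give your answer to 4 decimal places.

3.0151

Let t(s) be the expected number of days to first reach Marsh from state s, with t(Marsh) = 0. Conditioning on the first day:
t(Hillside) = 1 + 0.4·t(Hillside) + 0.28·t(Meadow)
t(Meadow) = 1 + 0.32·t(Hillside) + 0.32·t(Meadow)
Solving: t(Hillside) = 3.0151, t(Meadow) = 2.8894.
Expected days from Hillside to Marsh: 3.0151.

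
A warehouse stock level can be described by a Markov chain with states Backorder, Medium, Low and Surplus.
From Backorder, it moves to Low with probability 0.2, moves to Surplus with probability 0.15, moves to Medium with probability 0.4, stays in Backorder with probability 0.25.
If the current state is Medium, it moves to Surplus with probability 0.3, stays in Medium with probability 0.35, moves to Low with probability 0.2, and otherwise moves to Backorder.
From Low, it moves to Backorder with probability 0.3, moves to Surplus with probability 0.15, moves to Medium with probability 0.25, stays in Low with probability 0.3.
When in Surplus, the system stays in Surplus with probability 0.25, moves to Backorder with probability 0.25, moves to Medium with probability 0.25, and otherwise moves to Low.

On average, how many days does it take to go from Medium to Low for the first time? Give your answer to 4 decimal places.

4.6972

Let t(s) be the expected number of days to first reach Low from state s, with t(Low) = 0. Conditioning on the first day:
t(Backorder) = 1 + 0.25·t(Backorder) + 0.4·t(Medium) + 0.15·t(Surplus)
t(Medium) = 1 + 0.15·t(Backorder) + 0.35·t(Medium) + 0.3·t(Surplus)
t(Surplus) = 1 + 0.25·t(Backorder) + 0.25·t(Medium) + 0.25·t(Surplus)
Solving: t(Backorder) = 4.7339, t(Medium) = 4.6972, t(Surplus) = 4.4771.
Expected days from Medium to Low: 4.6972.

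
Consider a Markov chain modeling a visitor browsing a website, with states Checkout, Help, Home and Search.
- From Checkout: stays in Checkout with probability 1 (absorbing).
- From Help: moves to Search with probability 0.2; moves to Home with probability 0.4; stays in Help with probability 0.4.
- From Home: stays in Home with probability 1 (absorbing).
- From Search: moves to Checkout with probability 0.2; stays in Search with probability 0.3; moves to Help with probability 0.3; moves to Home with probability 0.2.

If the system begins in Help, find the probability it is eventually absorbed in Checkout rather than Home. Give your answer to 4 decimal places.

0.1111

Let h(s) be the probability of absorption at Checkout starting from transient state s. Then h(Checkout) = 1 and h(Home) = 0. By first-step analysis:
h(Help) = 0.4·h(Help) + 0.4·0 + 0.2·h(Search)
h(Search) = 0.2·1 + 0.3·h(Help) + 0.2·0 + 0.3·h(Search)
Solving: h(Help) = 0.1111, h(Search) = 0.3333.
Starting from Help, the probability is 0.1111.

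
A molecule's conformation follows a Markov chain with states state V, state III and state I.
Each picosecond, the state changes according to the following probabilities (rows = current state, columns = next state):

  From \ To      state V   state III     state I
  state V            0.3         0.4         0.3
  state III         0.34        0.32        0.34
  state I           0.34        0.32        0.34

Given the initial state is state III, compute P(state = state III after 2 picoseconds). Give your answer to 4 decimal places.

Sum over the intermediate state after 1 picosecond:
P = P(state III→state V)·P(state V→state III) + P(state III→state III)·P(state III→state III) + P(state III→state I)·P(state I→state III)
  = 0.34×0.4 + 0.32×0.32 + 0.34×0.32
  = 0.1360 + 0.1024 + 0.1088 = 0.3472

0.3472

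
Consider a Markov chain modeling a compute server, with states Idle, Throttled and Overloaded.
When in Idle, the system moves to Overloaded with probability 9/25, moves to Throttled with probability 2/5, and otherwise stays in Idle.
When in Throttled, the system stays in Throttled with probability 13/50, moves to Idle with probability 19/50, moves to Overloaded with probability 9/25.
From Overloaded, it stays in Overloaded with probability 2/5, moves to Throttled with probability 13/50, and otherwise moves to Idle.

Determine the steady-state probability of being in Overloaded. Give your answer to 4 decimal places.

Let the stationary distribution be π with π = πP and π_1 + π_2 + π_3 = 1.
π_1 = 0.24·π_1 + 0.38·π_2 + 0.34·π_3
π_2 = 0.4·π_1 + 0.26·π_2 + 0.26·π_3
Solving with the normalization constraint gives π = (0.3202, 0.3048, 0.3750).
So the stationary probability of Overloaded is 0.3750.

0.3750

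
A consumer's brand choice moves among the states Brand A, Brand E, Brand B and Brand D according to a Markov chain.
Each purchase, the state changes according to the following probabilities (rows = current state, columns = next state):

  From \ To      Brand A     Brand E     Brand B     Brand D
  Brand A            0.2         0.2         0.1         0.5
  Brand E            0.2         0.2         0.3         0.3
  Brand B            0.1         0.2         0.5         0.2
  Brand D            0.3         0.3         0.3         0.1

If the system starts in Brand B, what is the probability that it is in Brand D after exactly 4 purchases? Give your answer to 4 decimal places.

Propagate the distribution vector 4 purchases from Brand B.
After 0 purchases: (0.0000, 0.0000, 1.0000, 0.0000)
After 1 purchase: (0.1000, 0.2000, 0.5000, 0.2000)
After 2 purchases: (0.1700, 0.2200, 0.3800, 0.2300)
After 3 purchases: (0.1850, 0.2230, 0.3420, 0.2500)
After 4 purchases: (0.1908, 0.2250, 0.3314, 0.2528)
P(in Brand D after 4 purchases) = 0.2528

0.2528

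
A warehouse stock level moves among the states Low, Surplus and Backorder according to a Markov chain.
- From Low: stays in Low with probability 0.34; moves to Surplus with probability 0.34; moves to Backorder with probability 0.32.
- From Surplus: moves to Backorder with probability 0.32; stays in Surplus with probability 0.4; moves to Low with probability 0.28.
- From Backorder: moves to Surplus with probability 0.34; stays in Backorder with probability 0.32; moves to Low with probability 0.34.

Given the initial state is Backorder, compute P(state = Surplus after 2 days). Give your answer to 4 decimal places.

0.3604

Sum over the intermediate state after 1 day:
P = P(Backorder→Low)·P(Low→Surplus) + P(Backorder→Surplus)·P(Surplus→Surplus) + P(Backorder→Backorder)·P(Backorder→Surplus)
  = 0.34×0.34 + 0.34×0.4 + 0.32×0.34
  = 0.1156 + 0.1360 + 0.1088 = 0.3604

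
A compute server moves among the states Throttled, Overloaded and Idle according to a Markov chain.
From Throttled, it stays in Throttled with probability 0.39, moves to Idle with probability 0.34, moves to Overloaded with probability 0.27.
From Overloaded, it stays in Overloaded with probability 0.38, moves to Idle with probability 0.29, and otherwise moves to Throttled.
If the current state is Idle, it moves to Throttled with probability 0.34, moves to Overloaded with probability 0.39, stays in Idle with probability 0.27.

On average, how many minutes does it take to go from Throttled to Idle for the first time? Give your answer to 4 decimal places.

Let t(s) be the expected number of minutes to first reach Idle from state s, with t(Idle) = 0. Conditioning on the first minute:
t(Throttled) = 1 + 0.39·t(Throttled) + 0.27·t(Overloaded)
t(Overloaded) = 1 + 0.33·t(Throttled) + 0.38·t(Overloaded)
Solving: t(Throttled) = 3.0785, t(Overloaded) = 3.2515.
Expected minutes from Throttled to Idle: 3.0785.

3.0785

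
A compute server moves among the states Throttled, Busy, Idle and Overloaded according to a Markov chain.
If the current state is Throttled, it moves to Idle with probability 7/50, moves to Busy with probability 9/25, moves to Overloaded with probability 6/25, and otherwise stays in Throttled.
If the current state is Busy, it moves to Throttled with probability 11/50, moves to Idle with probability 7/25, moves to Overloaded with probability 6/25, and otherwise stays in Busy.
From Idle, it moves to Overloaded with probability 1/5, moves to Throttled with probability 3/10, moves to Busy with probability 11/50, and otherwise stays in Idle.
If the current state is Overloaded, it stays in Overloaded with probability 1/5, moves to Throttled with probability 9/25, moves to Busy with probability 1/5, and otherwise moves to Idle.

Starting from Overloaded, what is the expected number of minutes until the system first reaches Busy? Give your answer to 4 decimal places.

3.9245

Let t(s) be the expected number of minutes to first reach Busy from state s, with t(Busy) = 0. Conditioning on the first minute:
t(Throttled) = 1 + 0.26·t(Throttled) + 0.14·t(Idle) + 0.24·t(Overloaded)
t(Idle) = 1 + 0.3·t(Throttled) + 0.28·t(Idle) + 0.2·t(Overloaded)
t(Overloaded) = 1 + 0.36·t(Throttled) + 0.24·t(Idle) + 0.2·t(Overloaded)
Solving: t(Throttled) = 3.3579, t(Idle) = 3.8781, t(Overloaded) = 3.9245.
Expected minutes from Overloaded to Busy: 3.9245.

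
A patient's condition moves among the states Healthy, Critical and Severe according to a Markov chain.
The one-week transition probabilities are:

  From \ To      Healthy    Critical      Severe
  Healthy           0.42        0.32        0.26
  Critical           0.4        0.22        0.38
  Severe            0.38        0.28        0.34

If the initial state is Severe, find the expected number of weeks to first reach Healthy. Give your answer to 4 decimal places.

Let t(s) be the expected number of weeks to first reach Healthy from state s, with t(Healthy) = 0. Conditioning on the first week:
t(Critical) = 1 + 0.22·t(Critical) + 0.38·t(Severe)
t(Severe) = 1 + 0.28·t(Critical) + 0.34·t(Severe)
Solving: t(Critical) = 2.5465, t(Severe) = 2.5955.
Expected weeks from Severe to Healthy: 2.5955.

2.5955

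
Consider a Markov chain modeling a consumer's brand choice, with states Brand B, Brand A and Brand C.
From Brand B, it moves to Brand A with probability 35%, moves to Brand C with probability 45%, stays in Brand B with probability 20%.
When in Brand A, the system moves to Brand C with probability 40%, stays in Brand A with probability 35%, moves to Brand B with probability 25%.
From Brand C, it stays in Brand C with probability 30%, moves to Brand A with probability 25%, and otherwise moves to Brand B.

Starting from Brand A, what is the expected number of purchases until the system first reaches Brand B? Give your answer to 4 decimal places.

Let t(s) be the expected number of purchases to first reach Brand B from state s, with t(Brand B) = 0. Conditioning on the first purchase:
t(Brand A) = 1 + 0.35·t(Brand A) + 0.4·t(Brand C)
t(Brand C) = 1 + 0.25·t(Brand A) + 0.3·t(Brand C)
Solving: t(Brand A) = 3.0986, t(Brand C) = 2.5352.
Expected purchases from Brand A to Brand B: 3.0986.

3.0986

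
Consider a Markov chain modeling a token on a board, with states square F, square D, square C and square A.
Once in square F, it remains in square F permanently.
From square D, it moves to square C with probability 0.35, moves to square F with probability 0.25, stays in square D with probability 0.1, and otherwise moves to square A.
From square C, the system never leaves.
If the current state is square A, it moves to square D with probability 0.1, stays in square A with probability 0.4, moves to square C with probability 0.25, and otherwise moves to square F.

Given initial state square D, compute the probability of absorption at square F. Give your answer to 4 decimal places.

Let h(s) be the probability of absorption at square F starting from transient state s. Then h(square F) = 1 and h(square C) = 0. By first-step analysis:
h(square D) = 0.25·1 + 0.1·h(square D) + 0.35·0 + 0.3·h(square A)
h(square A) = 0.25·1 + 0.1·h(square D) + 0.25·0 + 0.4·h(square A)
Solving: h(square D) = 0.4412, h(square A) = 0.4902.
Starting from square D, the probability is 0.4412.

0.4412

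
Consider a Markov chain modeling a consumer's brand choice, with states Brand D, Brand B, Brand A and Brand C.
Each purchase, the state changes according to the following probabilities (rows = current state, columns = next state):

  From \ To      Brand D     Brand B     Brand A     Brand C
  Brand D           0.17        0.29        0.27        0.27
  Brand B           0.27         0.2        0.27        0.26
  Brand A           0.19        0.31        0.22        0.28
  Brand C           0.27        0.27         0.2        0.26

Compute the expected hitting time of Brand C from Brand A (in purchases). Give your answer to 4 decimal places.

3.6709

Let t(s) be the expected number of purchases to first reach Brand C from state s, with t(Brand C) = 0. Conditioning on the first purchase:
t(Brand D) = 1 + 0.17·t(Brand D) + 0.29·t(Brand B) + 0.27·t(Brand A)
t(Brand B) = 1 + 0.27·t(Brand D) + 0.2·t(Brand B) + 0.27·t(Brand A)
t(Brand A) = 1 + 0.19·t(Brand D) + 0.31·t(Brand B) + 0.22·t(Brand A)
Solving: t(Brand D) = 3.7056, t(Brand B) = 3.7396, t(Brand A) = 3.6709.
Expected purchases from Brand A to Brand C: 3.6709.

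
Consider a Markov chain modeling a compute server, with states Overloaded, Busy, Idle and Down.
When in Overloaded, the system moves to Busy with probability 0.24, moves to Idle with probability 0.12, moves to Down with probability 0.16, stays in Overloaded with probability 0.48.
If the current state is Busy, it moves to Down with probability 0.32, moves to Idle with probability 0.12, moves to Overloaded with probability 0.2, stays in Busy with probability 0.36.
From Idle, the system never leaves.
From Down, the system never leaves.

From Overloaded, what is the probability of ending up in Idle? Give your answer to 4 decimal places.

Let h(s) be the probability of absorption at Idle starting from transient state s. Then h(Idle) = 1 and h(Down) = 0. By first-step analysis:
h(Overloaded) = 0.48·h(Overloaded) + 0.24·h(Busy) + 0.12·1 + 0.16·0
h(Busy) = 0.2·h(Overloaded) + 0.36·h(Busy) + 0.12·1 + 0.32·0
Solving: h(Overloaded) = 0.3708, h(Busy) = 0.3034.
Starting from Overloaded, the probability is 0.3708.

0.3708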